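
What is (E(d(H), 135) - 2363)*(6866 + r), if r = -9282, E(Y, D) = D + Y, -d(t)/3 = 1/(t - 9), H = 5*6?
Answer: 37682352/7 ≈ 5.3832e+6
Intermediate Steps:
H = 30
d(t) = -3/(-9 + t) (d(t) = -3/(t - 9) = -3/(-9 + t))
(E(d(H), 135) - 2363)*(6866 + r) = ((135 - 3/(-9 + 30)) - 2363)*(6866 - 9282) = ((135 - 3/21) - 2363)*(-2416) = ((135 - 3*1/21) - 2363)*(-2416) = ((135 - ⅐) - 2363)*(-2416) = (944/7 - 2363)*(-2416) = -15597/7*(-2416) = 37682352/7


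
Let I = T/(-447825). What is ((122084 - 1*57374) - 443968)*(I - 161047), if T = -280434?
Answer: 1302491029050618/21325 ≈ 6.1078e+10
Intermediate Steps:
I = 13354/21325 (I = -280434/(-447825) = -280434*(-1/447825) = 13354/21325 ≈ 0.62621)
((122084 - 1*57374) - 443968)*(I - 161047) = ((122084 - 1*57374) - 443968)*(13354/21325 - 161047) = ((122084 - 57374) - 443968)*(-3434313921/21325) = (64710 - 443968)*(-3434313921/21325) = -379258*(-3434313921/21325) = 1302491029050618/21325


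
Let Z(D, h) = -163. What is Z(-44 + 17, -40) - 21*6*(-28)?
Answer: 3365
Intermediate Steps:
Z(-44 + 17, -40) - 21*6*(-28) = -163 - 21*6*(-28) = -163 - 126*(-28) = -163 + 3528 = 3365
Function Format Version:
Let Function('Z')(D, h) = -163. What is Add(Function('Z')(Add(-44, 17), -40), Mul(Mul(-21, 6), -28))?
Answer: 3365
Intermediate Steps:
Add(Function('Z')(Add(-44, 17), -40), Mul(Mul(-21, 6), -28)) = Add(-163, Mul(Mul(-21, 6), -28)) = Add(-163, Mul(-126, -28)) = Add(-163, 3528) = 3365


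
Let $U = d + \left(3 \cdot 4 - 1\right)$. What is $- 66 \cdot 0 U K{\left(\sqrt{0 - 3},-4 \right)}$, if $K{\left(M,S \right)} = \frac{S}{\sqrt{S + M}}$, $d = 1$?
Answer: $0$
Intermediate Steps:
$U = 12$ ($U = 1 + \left(3 \cdot 4 - 1\right) = 1 + \left(12 - 1\right) = 1 + 11 = 12$)
$K{\left(M,S \right)} = \frac{S}{\sqrt{M + S}}$
$- 66 \cdot 0 U K{\left(\sqrt{0 - 3},-4 \right)} = - 66 \cdot 0 \cdot 12 \left(- \frac{4}{\sqrt{\sqrt{0 - 3} - 4}}\right) = - 66 \cdot 0 \left(- \frac{4}{\sqrt{\sqrt{-3} - 4}}\right) = - 66 \cdot 0 \left(- \frac{4}{\sqrt{i \sqrt{3} - 4}}\right) = - 66 \cdot 0 \left(- \frac{4}{\sqrt{-4 + i \sqrt{3}}}\right) = \left(-66\right) 0 = 0$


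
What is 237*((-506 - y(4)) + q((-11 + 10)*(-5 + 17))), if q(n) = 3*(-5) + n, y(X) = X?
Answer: -127269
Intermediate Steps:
q(n) = -15 + n
237*((-506 - y(4)) + q((-11 + 10)*(-5 + 17))) = 237*((-506 - 1*4) + (-15 + (-11 + 10)*(-5 + 17))) = 237*((-506 - 4) + (-15 - 1*12)) = 237*(-510 + (-15 - 12)) = 237*(-510 - 27) = 237*(-537) = -127269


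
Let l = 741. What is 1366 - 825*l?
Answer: -609959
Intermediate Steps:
1366 - 825*l = 1366 - 825*741 = 1366 - 611325 = -609959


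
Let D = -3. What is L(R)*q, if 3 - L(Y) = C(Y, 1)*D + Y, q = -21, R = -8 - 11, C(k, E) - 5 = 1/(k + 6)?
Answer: -10038/13 ≈ -772.15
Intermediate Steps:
C(k, E) = 5 + 1/(6 + k) (C(k, E) = 5 + 1/(k + 6) = 5 + 1/(6 + k))
R = -19
L(Y) = 3 - Y + 3*(31 + 5*Y)/(6 + Y) (L(Y) = 3 - (((31 + 5*Y)/(6 + Y))*(-3) + Y) = 3 - (-3*(31 + 5*Y)/(6 + Y) + Y) = 3 - (Y - 3*(31 + 5*Y)/(6 + Y)) = 3 + (-Y + 3*(31 + 5*Y)/(6 + Y)) = 3 - Y + 3*(31 + 5*Y)/(6 + Y))
L(R)*q = ((111 - 1*(-19)² + 12*(-19))/(6 - 19))*(-21) = ((111 - 1*361 - 228)/(-13))*(-21) = -(111 - 361 - 228)/13*(-21) = -1/13*(-478)*(-21) = (478/13)*(-21) = -10038/13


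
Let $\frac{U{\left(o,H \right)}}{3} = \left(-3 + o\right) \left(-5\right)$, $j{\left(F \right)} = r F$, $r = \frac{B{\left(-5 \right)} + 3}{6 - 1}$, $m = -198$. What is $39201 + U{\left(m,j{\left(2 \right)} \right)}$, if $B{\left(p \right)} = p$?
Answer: $42216$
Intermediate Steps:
$r = - \frac{2}{5}$ ($r = \frac{-5 + 3}{6 - 1} = - \frac{2}{5} \approx -0.4$)
$j{\left(F \right)} = - \frac{2 F}{5}$
$U{\left(o,H \right)} = 45 - 15 o$ ($U{\left(o,H \right)} = 3 \left(-3 + o\right) \left(-5\right) = 3 \left(15 - 5 o\right) = 45 - 15 o$)
$39201 + U{\left(m,j{\left(2 \right)} \right)} = 39201 + \left(45 - -2970\right) = 39201 + \left(45 + 2970\right) = 39201 + 3015 = 42216$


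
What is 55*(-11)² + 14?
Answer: 6669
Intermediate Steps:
55*(-11)² + 14 = 55*121 + 14 = 6655 + 14 = 6669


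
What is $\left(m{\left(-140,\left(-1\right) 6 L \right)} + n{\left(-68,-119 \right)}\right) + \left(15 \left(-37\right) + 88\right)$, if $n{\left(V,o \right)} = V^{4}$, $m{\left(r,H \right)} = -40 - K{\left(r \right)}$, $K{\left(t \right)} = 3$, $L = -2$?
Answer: $21380866$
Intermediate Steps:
$m{\left(r,H \right)} = -43$ ($m{\left(r,H \right)} = -40 - 3 = -43$)
$\left(m{\left(-140,\left(-1\right) 6 L \right)} + n{\left(-68,-119 \right)}\right) + \left(15 \left(-37\right) + 88\right) = \left(-43 + \left(-68\right)^{4}\right) + \left(15 \left(-37\right) + 88\right) = \left(-43 + 21381376\right) + \left(-555 + 88\right) = 21381333 - 467 = 21380866$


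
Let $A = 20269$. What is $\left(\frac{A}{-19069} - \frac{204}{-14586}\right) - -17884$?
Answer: $\frac{48764429099}{2726867} \approx 17883.0$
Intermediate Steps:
$\left(\frac{A}{-19069} - \frac{204}{-14586}\right) - -17884 = \left(\frac{20269}{-19069} - \frac{204}{-14586}\right) - -17884 = \left(20269 \left(- \frac{1}{19069}\right) - - \frac{2}{143}\right) + 17884 = \left(- \frac{20269}{19069} + \frac{2}{143}\right) + 17884 = - \frac{2860329}{2726867} + 17884 = \frac{48764429099}{2726867}$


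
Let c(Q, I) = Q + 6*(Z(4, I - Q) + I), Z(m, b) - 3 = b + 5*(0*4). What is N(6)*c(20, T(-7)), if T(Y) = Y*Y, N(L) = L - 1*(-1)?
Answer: 3542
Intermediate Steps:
N(L) = 1 + L (N(L) = L + 1 = 1 + L)
T(Y) = Y²
Z(m, b) = 3 + b (Z(m, b) = 3 + (b + 5*(0*4)) = 3 + (b + 5*0) = 3 + (b + 0) = 3 + b)
c(Q, I) = 18 - 5*Q + 12*I (c(Q, I) = Q + 6*((3 + (I - Q)) + I) = Q + 6*((3 + I - Q) + I) = Q + 6*(3 - Q + 2*I) = Q + (18 - 6*Q + 12*I) = 18 - 5*Q + 12*I)
N(6)*c(20, T(-7)) = (1 + 6)*(18 - 5*20 + 12*(-7)²) = 7*(18 - 100 + 12*49) = 7*(18 - 100 + 588) = 7*506 = 3542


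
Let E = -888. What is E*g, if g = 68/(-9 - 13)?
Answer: 30192/11 ≈ 2744.7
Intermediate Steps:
g = -34/11 (g = 68/(-22) = 68*(-1/22) = -34/11 ≈ -3.0909)
E*g = -888*(-34/11) = 30192/11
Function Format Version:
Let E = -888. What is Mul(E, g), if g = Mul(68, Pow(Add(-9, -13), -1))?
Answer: Rational(30192, 11) ≈ 2744.7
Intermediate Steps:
g = Rational(-34, 11) (g = Mul(68, Pow(-22, -1)) = Mul(68, Rational(-1, 22)) = Rational(-34, 11) ≈ -3.0909)
Mul(E, g) = Mul(-888, Rational(-34, 11)) = Rational(30192, 11)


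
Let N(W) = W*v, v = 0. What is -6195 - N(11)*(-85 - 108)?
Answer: -6195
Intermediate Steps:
N(W) = 0 (N(W) = W*0 = 0)
-6195 - N(11)*(-85 - 108) = -6195 - 0*(-85 - 108) = -6195 - 0*(-193) = -6195 - 1*0 = -6195 + 0 = -6195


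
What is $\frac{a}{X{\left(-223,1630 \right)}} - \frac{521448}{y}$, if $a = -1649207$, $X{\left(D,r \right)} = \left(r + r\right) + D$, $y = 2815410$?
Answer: $- \frac{774129586241}{1425066695} \approx -543.22$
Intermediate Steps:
$X{\left(D,r \right)} = D + 2 r$ ($X{\left(D,r \right)} = 2 r + D = D + 2 r$)
$\frac{a}{X{\left(-223,1630 \right)}} - \frac{521448}{y} = - \frac{1649207}{-223 + 2 \cdot 1630} - \frac{521448}{2815410} = - \frac{1649207}{-223 + 3260} - \frac{86908}{469235} = - \frac{1649207}{3037} - \frac{86908}{469235} = - \frac{774129586241}{1425066695}$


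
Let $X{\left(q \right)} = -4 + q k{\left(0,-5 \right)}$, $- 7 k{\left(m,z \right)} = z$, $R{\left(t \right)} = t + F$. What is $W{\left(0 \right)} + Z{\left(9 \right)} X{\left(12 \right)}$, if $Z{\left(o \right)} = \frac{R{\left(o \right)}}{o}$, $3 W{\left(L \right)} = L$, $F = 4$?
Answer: $\frac{416}{63} \approx 6.6032$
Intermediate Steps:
$R{\left(t \right)} = 4 + t$ ($R{\left(t \right)} = t + 4 = 4 + t$)
$W{\left(L \right)} = \frac{L}{3}$
$k{\left(m,z \right)} = - \frac{z}{7}$
$X{\left(q \right)} = -4 + \frac{5 q}{7}$ ($X{\left(q \right)} = -4 + q \left(\left(- \frac{1}{7}\right) \left(-5\right)\right) = -4 + q \frac{5}{7} = -4 + \frac{5 q}{7}$)
$Z{\left(o \right)} = \frac{4 + o}{o}$
$W{\left(0 \right)} + Z{\left(9 \right)} X{\left(12 \right)} = \frac{1}{3} \cdot 0 + \frac{4 + 9}{9} \left(-4 + \frac{5}{7} \cdot 12\right) = 0 + \frac{1}{9} \cdot 13 \left(-4 + \frac{60}{7}\right) = 0 + \frac{13}{9} \cdot \frac{32}{7} = 0 + \frac{416}{63} = \frac{416}{63}$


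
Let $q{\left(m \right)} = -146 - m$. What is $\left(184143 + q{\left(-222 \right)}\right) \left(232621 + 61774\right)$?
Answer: $54233152505$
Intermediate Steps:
$\left(184143 + q{\left(-222 \right)}\right) \left(232621 + 61774\right) = \left(184143 - -76\right) \left(232621 + 61774\right) = \left(184143 + \left(-146 + 222\right)\right) 294395 = \left(184143 + 76\right) 294395 = 184219 \cdot 294395 = 54233152505$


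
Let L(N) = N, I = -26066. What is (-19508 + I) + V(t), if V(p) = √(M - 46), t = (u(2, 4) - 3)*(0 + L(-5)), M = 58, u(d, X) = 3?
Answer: -45574 + 2*√3 ≈ -45571.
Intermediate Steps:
t = 0 (t = (3 - 3)*(0 - 5) = 0*(-5) = 0)
V(p) = 2*√3 (V(p) = √(58 - 46) = √12 = 2*√3)
(-19508 + I) + V(t) = (-19508 - 26066) + 2*√3 = -45574 + 2*√3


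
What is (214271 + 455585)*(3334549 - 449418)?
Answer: 1932622311136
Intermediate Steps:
(214271 + 455585)*(3334549 - 449418) = 669856*2885131 = 1932622311136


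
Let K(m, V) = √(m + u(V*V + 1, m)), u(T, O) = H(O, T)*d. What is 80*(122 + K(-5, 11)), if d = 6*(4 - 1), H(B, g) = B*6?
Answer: 9760 + 80*I*√545 ≈ 9760.0 + 1867.6*I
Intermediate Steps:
H(B, g) = 6*B
d = 18 (d = 6*3 = 18)
u(T, O) = 108*O (u(T, O) = (6*O)*18 = 108*O)
K(m, V) = √109*√m (K(m, V) = √(m + 108*m) = √(109*m) = √109*√m)
80*(122 + K(-5, 11)) = 80*(122 + √109*√(-5)) = 80*(122 + √109*(I*√5)) = 80*(122 + I*√545) = 9760 + 80*I*√545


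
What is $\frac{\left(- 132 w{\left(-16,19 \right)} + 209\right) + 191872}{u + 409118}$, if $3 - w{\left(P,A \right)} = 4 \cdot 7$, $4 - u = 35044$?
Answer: $\frac{195381}{374078} \approx 0.5223$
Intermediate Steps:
$u = -35040$ ($u = 4 - 35044 = -35040$)
$w{\left(P,A \right)} = -25$ ($w{\left(P,A \right)} = 3 - 4 \cdot 7 = 3 - 28 = -25$)
$\frac{\left(- 132 w{\left(-16,19 \right)} + 209\right) + 191872}{u + 409118} = \frac{\left(\left(-132\right) \left(-25\right) + 209\right) + 191872}{-35040 + 409118} = \frac{\left(3300 + 209\right) + 191872}{374078} = \left(3509 + 191872\right) \frac{1}{374078} = 195381 \cdot \frac{1}{374078} = \frac{195381}{374078}$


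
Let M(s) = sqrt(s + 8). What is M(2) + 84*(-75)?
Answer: -6300 + sqrt(10) ≈ -6296.8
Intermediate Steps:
M(s) = sqrt(8 + s)
M(2) + 84*(-75) = sqrt(8 + 2) + 84*(-75) = sqrt(10) - 6300 = -6300 + sqrt(10)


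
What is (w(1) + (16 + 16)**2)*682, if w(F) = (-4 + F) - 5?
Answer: 692912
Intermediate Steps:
w(F) = -9 + F
(w(1) + (16 + 16)**2)*682 = ((-9 + 1) + (16 + 16)**2)*682 = (-8 + 32**2)*682 = (-8 + 1024)*682 = 1016*682 = 692912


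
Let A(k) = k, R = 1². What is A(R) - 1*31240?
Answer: -31239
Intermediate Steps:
R = 1
A(R) - 1*31240 = 1 - 1*31240 = 1 - 31240 = -31239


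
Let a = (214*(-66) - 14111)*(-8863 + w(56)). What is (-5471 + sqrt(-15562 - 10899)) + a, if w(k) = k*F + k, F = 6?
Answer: 239173214 + I*sqrt(26461) ≈ 2.3917e+8 + 162.67*I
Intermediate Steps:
w(k) = 7*k (w(k) = k*6 + k = 6*k + k = 7*k)
a = 239178685 (a = (214*(-66) - 14111)*(-8863 + 7*56) = (-14124 - 14111)*(-8863 + 392) = -28235*(-8471) = 239178685)
(-5471 + sqrt(-15562 - 10899)) + a = (-5471 + sqrt(-15562 - 10899)) + 239178685 = (-5471 + sqrt(-26461)) + 239178685 = (-5471 + I*sqrt(26461)) + 239178685 = 239173214 + I*sqrt(26461)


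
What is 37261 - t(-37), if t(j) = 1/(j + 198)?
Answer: 5999020/161 ≈ 37261.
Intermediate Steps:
t(j) = 1/(198 + j)
37261 - t(-37) = 37261 - 1/(198 - 37) = 37261 - 1/161 = 5999020/161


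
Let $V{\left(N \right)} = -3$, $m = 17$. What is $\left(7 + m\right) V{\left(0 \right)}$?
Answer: $-72$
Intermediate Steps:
$\left(7 + m\right) V{\left(0 \right)} = \left(7 + 17\right) \left(-3\right) = 24 \left(-3\right) = -72$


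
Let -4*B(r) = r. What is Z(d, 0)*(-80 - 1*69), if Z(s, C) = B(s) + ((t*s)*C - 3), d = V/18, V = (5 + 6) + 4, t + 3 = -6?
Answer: 11473/24 ≈ 478.04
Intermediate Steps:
t = -9 (t = -3 - 6 = -9)
V = 15 (V = 11 + 4 = 15)
B(r) = -r/4
d = 5/6 (d = 15/18 = 15*(1/18) = 5/6 ≈ 0.83333)
Z(s, C) = -3 - s/4 - 9*C*s (Z(s, C) = -s/4 + ((-9*s)*C - 3) = -s/4 + (-9*C*s - 3) = -s/4 + (-3 - 9*C*s) = -3 - s/4 - 9*C*s)
Z(d, 0)*(-80 - 1*69) = (-3 - 1/4*5/6 - 9*0*5/6)*(-80 - 1*69) = (-3 - 5/24 + 0)*(-80 - 69) = -77/24*(-149) = 11473/24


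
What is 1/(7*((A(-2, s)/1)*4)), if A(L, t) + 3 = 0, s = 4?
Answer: -1/84 ≈ -0.011905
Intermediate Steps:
A(L, t) = -3 (A(L, t) = -3 + 0 = -3)
1/(7*((A(-2, s)/1)*4)) = 1/(7*(-3/1*4)) = 1/(7*(-3*1*4)) = 1/(7*(-3*4)) = 1/(7*(-12)) = 1/(-84) = -1/84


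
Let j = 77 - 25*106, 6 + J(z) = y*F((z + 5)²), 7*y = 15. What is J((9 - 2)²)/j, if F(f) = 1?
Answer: 27/18011 ≈ 0.0014991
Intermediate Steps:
y = 15/7 (y = (⅐)*15 = 15/7 ≈ 2.1429)
J(z) = -27/7 (J(z) = -6 + (15/7)*1 = -6 + 15/7 = -27/7)
j = -2573 (j = 77 - 2650 = -2573)
J((9 - 2)²)/j = -27/7/(-2573) = -27/7*(-1/2573) = 27/18011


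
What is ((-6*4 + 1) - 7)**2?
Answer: 900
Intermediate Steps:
((-6*4 + 1) - 7)**2 = ((-24 + 1) - 7)**2 = (-23 - 7)**2 = (-30)**2 = 900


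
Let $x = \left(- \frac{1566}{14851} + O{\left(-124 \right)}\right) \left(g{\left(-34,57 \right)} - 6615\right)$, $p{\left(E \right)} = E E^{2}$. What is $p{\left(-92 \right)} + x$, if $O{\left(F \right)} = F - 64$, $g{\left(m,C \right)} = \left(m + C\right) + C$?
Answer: $\frac{6691579902}{14851} \approx 4.5058 \cdot 10^{5}$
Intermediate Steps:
$g{\left(m,C \right)} = m + 2 C$ ($g{\left(m,C \right)} = \left(C + m\right) + C = m + 2 C$)
$p{\left(E \right)} = E^{3}$
$O{\left(F \right)} = -64 + F$
$x = \frac{18255875390}{14851}$ ($x = \left(- \frac{1566}{14851} - 188\right) \left(\left(-34 + 2 \cdot 57\right) - 6615\right) = \left(\left(-1566\right) \frac{1}{14851} - 188\right) \left(\left(-34 + 114\right) - 6615\right) = \left(- \frac{1566}{14851} - 188\right) \left(80 - 6615\right) = \left(- \frac{2793554}{14851}\right) \left(-6535\right) = \frac{18255875390}{14851} \approx 1.2293 \cdot 10^{6}$)
$p{\left(-92 \right)} + x = \left(-92\right)^{3} + \frac{18255875390}{14851} = -778688 + \frac{18255875390}{14851} = \frac{6691579902}{14851}$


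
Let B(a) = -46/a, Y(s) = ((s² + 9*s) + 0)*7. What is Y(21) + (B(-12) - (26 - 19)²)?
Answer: 26189/6 ≈ 4364.8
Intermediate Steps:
Y(s) = 7*s² + 63*s (Y(s) = (s² + 9*s)*7 = 7*s² + 63*s)
Y(21) + (B(-12) - (26 - 19)²) = 7*21*(9 + 21) + (-46/(-12) - (26 - 19)²) = 7*21*30 + (-46*(-1/12) - 1*7²) = 4410 + (23/6 - 1*49) = 4410 + (23/6 - 49) = 4410 - 271/6 = 26189/6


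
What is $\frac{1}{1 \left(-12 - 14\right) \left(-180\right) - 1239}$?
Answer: $\frac{1}{3441} \approx 0.00029061$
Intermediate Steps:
$\frac{1}{1 \left(-12 - 14\right) \left(-180\right) - 1239} = \frac{1}{1 \left(-26\right) \left(-180\right) - 1239} = \frac{1}{\left(-26\right) \left(-180\right) - 1239} = \frac{1}{4680 - 1239} = \frac{1}{3441}$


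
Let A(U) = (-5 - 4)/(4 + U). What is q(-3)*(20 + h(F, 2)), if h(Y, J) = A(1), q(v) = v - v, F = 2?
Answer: 0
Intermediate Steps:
A(U) = -9/(4 + U)
q(v) = 0
h(Y, J) = -9/5 (h(Y, J) = -9/(4 + 1) = -9/5)
q(-3)*(20 + h(F, 2)) = 0*(20 - 9/5) = 0*(91/5) = 0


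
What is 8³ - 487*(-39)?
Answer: 19505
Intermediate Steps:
8³ - 487*(-39) = 512 + 18993 = 19505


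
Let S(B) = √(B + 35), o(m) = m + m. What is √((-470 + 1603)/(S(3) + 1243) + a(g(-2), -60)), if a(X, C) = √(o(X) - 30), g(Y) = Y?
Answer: √(1133 + I*√34*(1243 + √38))/√(1243 + √38) ≈ 1.845 + 1.5802*I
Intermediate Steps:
o(m) = 2*m
S(B) = √(35 + B)
a(X, C) = √(-30 + 2*X) (a(X, C) = √(2*X - 30) = √(-30 + 2*X))
√((-470 + 1603)/(S(3) + 1243) + a(g(-2), -60)) = √((-470 + 1603)/(√(35 + 3) + 1243) + √(-30 + 2*(-2))) = √(1133/(√38 + 1243) + √(-30 - 4)) = √(1133/(1243 + √38) + √(-34)) = √(1133/(1243 + √38) + I*√34)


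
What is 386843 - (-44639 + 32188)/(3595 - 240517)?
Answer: 91651604795/236922 ≈ 3.8684e+5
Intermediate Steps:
386843 - (-44639 + 32188)/(3595 - 240517) = 386843 - (-12451)/(-236922) = 386843 - (-12451)*(-1)/236922 = 386843 - 1*12451/236922 = 386843 - 12451/236922 = 91651604795/236922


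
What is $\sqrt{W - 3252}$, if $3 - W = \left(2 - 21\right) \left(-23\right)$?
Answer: $i \sqrt{3686} \approx 60.712 i$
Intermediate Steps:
$W = -434$ ($W = 3 - \left(2 - 21\right) \left(-23\right) = 3 - \left(-19\right) \left(-23\right) = 3 - 437 = -434$)
$\sqrt{W - 3252} = \sqrt{-434 - 3252} = \sqrt{-3686} = i \sqrt{3686}$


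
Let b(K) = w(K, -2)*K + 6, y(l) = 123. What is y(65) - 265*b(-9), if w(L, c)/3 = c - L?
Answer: 48618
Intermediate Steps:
w(L, c) = -3*L + 3*c (w(L, c) = 3*(c - L) = -3*L + 3*c)
b(K) = 6 + K*(-6 - 3*K) (b(K) = (-3*K + 3*(-2))*K + 6 = (-3*K - 6)*K + 6 = (-6 - 3*K)*K + 6 = K*(-6 - 3*K) + 6 = 6 + K*(-6 - 3*K))
y(65) - 265*b(-9) = 123 - 265*(6 - 3*(-9)*(2 - 9)) = 123 - 265*(6 - 3*(-9)*(-7)) = 123 - 265*(6 - 189) = 123 - 265*(-183) = 123 + 48495 = 48618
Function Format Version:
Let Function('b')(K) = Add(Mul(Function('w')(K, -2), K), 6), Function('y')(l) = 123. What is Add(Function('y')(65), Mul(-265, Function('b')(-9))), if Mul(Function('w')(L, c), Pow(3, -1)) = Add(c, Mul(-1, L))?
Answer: 48618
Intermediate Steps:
Function('w')(L, c) = Add(Mul(-3, L), Mul(3, c)) (Function('w')(L, c) = Mul(3, Add(c, Mul(-1, L))) = Add(Mul(-3, L), Mul(3, c)))
Function('b')(K) = Add(6, Mul(K, Add(-6, Mul(-3, K)))) (Function('b')(K) = Add(Mul(Add(Mul(-3, K), Mul(3, -2)), K), 6) = Add(Mul(Add(Mul(-3, K), -6), K), 6) = Add(Mul(Add(-6, Mul(-3, K)), K), 6) = Add(Mul(K, Add(-6, Mul(-3, K))), 6) = Add(6, Mul(K, Add(-6, Mul(-3, K)))))
Add(Function('y')(65), Mul(-265, Function('b')(-9))) = Add(123, Mul(-265, Add(6, Mul(-3, -9, Add(2, -9))))) = Add(123, Mul(-265, Add(6, Mul(-3, -9, -7)))) = Add(123, Mul(-265, Add(6, -189))) = Add(123, Mul(-265, -183)) = Add(123, 48495) = 48618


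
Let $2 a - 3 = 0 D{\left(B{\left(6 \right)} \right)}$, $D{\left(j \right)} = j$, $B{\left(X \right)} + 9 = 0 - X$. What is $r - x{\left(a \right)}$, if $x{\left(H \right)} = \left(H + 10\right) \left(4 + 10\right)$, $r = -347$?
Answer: $-508$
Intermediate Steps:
$B{\left(X \right)} = -9 - X$ ($B{\left(X \right)} = -9 + \left(0 - X\right) = -9 - X$)
$a = \frac{3}{2}$ ($a = \frac{3}{2} + \frac{0 \left(-9 - 6\right)}{2} = \frac{3}{2} + \frac{0 \left(-15\right)}{2} = \frac{3}{2} + \frac{1}{2} \cdot 0 = \frac{3}{2} + 0 = \frac{3}{2} \approx 1.5$)
$x{\left(H \right)} = 140 + 14 H$ ($x{\left(H \right)} = \left(10 + H\right) 14 = 140 + 14 H$)
$r - x{\left(a \right)} = -347 - \left(140 + 14 \cdot \frac{3}{2}\right) = -347 - \left(140 + 21\right) = -347 - 161 = -508$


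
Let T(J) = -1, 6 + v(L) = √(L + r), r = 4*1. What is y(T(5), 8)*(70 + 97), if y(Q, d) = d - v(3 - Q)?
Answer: 2338 - 334*√2 ≈ 1865.7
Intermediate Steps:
r = 4
v(L) = -6 + √(4 + L) (v(L) = -6 + √(L + 4) = -6 + √(4 + L))
y(Q, d) = 6 + d - √(7 - Q) (y(Q, d) = d - (-6 + √(4 + (3 - Q))) = d - (-6 + √(7 - Q)) = d + (6 - √(7 - Q)) = 6 + d - √(7 - Q))
y(T(5), 8)*(70 + 97) = (6 + 8 - √(7 - 1*(-1)))*(70 + 97) = (6 + 8 - √(7 + 1))*167 = (6 + 8 - √8)*167 = (6 + 8 - 2*√2)*167 = (14 - 2*√2)*167 = 2338 - 334*√2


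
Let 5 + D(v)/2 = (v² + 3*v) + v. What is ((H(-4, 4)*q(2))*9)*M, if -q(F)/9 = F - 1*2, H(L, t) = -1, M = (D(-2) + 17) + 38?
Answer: 0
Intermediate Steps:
D(v) = -10 + 2*v² + 8*v (D(v) = -10 + 2*((v² + 3*v) + v) = -10 + 2*(v² + 4*v) = -10 + (2*v² + 8*v) = -10 + 2*v² + 8*v)
M = 37 (M = ((-10 + 2*(-2)² + 8*(-2)) + 17) + 38 = ((-10 + 2*4 - 16) + 17) + 38 = ((-10 + 8 - 16) + 17) + 38 = (-18 + 17) + 38 = -1 + 38 = 37)
q(F) = 18 - 9*F (q(F) = -9*(F - 1*2) = -9*(F - 2) = -9*(-2 + F) = 18 - 9*F)
((H(-4, 4)*q(2))*9)*M = (-(18 - 9*2)*9)*37 = (-(18 - 18)*9)*37 = (-1*0*9)*37 = (0*9)*37 = 0*37 = 0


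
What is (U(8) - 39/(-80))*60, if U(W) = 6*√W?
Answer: 117/4 + 720*√2 ≈ 1047.5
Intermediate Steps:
(U(8) - 39/(-80))*60 = (6*√8 - 39/(-80))*60 = (6*(2*√2) - 39*(-1/80))*60 = (12*√2 + 39/80)*60 = (39/80 + 12*√2)*60 = 117/4 + 720*√2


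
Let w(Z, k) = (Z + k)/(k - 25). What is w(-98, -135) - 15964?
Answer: -2554007/160 ≈ -15963.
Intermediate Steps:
w(Z, k) = (Z + k)/(-25 + k)
w(-98, -135) - 15964 = (-98 - 135)/(-25 - 135) - 15964 = -233/(-160) - 15964 = -1/160*(-233) - 15964 = 233/160 - 15964 = -2554007/160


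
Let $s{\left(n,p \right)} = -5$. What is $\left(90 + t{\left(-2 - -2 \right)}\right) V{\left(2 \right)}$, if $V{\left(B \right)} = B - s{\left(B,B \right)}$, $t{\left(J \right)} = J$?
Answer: $630$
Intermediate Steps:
$V{\left(B \right)} = 5 + B$ ($V{\left(B \right)} = B - -5 = B + 5 = 5 + B$)
$\left(90 + t{\left(-2 - -2 \right)}\right) V{\left(2 \right)} = \left(90 - 0\right) \left(5 + 2\right) = \left(90 + \left(-2 + 2\right)\right) 7 = \left(90 + 0\right) 7 = 90 \cdot 7 = 630$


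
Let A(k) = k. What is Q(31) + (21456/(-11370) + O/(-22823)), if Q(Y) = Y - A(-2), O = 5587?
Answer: 1335033892/43249585 ≈ 30.868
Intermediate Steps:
Q(Y) = 2 + Y (Q(Y) = Y - 1*(-2) = Y + 2 = 2 + Y)
Q(31) + (21456/(-11370) + O/(-22823)) = (2 + 31) + (21456/(-11370) + 5587/(-22823)) = 33 + (21456*(-1/11370) + 5587*(-1/22823)) = 33 + (-3576/1895 - 5587/22823) = 33 - 92202413/43249585 = 1335033892/43249585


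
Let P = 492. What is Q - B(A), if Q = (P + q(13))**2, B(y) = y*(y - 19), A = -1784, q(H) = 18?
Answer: -2956452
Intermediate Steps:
B(y) = y*(-19 + y)
Q = 260100 (Q = (492 + 18)**2 = 510**2 = 260100)
Q - B(A) = 260100 - (-1784)*(-19 - 1784) = 260100 - (-1784)*(-1803) = 260100 - 1*3216552 = 260100 - 3216552 = -2956452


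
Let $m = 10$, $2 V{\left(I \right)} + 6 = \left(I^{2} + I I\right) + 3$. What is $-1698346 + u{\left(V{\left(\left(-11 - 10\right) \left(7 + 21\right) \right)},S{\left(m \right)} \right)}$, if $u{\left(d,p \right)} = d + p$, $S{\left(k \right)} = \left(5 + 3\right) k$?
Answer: $- \frac{2705047}{2} \approx -1.3525 \cdot 10^{6}$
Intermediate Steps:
$V{\left(I \right)} = - \frac{3}{2} + I^{2}$ ($V{\left(I \right)} = -3 + \frac{\left(I^{2} + I I\right) + 3}{2} = -3 + \frac{\left(I^{2} + I^{2}\right) + 3}{2} = -3 + \frac{2 I^{2} + 3}{2} = -3 + \frac{3 + 2 I^{2}}{2} = -3 + \left(\frac{3}{2} + I^{2}\right) = - \frac{3}{2} + I^{2}$)
$S{\left(k \right)} = 8 k$
$-1698346 + u{\left(V{\left(\left(-11 - 10\right) \left(7 + 21\right) \right)},S{\left(m \right)} \right)} = -1698346 - \left(- \frac{157}{2} - \left(-11 - 10\right)^{2} \left(7 + 21\right)^{2}\right) = -1698346 + \left(\left(- \frac{3}{2} + \left(\left(-21\right) 28\right)^{2}\right) + 80\right) = -1698346 + \left(\left(- \frac{3}{2} + \left(-588\right)^{2}\right) + 80\right) = -1698346 + \left(\left(- \frac{3}{2} + 345744\right) + 80\right) = -1698346 + \left(\frac{691485}{2} + 80\right) = -1698346 + \frac{691645}{2} = - \frac{2705047}{2}$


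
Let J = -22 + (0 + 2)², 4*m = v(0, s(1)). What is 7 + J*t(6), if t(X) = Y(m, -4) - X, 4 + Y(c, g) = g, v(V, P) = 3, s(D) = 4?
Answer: 259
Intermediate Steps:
m = ¾ (m = (¼)*3 = ¾ ≈ 0.75000)
Y(c, g) = -4 + g
J = -18 (J = -22 + 2² = -22 + 4 = -18)
t(X) = -8 - X (t(X) = (-4 - 4) - X = -8 - X)
7 + J*t(6) = 7 - 18*(-8 - 1*6) = 7 - 18*(-8 - 6) = 7 - 18*(-14) = 7 + 252 = 259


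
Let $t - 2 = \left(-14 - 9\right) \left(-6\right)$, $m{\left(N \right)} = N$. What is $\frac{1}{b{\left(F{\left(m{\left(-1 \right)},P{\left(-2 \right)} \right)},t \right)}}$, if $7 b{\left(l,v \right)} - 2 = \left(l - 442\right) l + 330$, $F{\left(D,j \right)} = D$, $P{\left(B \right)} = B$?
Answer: $\frac{7}{775} \approx 0.0090323$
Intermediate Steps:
$t = 140$ ($t = 2 + \left(-14 - 9\right) \left(-6\right) = 2 - -138 = 2 + 138 = 140$)
$b{\left(l,v \right)} = \frac{332}{7} + \frac{l \left(-442 + l\right)}{7}$ ($b{\left(l,v \right)} = \frac{2}{7} + \frac{\left(l - 442\right) l + 330}{7} = \frac{2}{7} + \frac{\left(-442 + l\right) l + 330}{7} = \frac{2}{7} + \frac{l \left(-442 + l\right) + 330}{7} = \frac{2}{7} + \frac{330 + l \left(-442 + l\right)}{7} = \frac{2}{7} + \left(\frac{330}{7} + \frac{l \left(-442 + l\right)}{7}\right) = \frac{332}{7} + \frac{l \left(-442 + l\right)}{7}$)
$\frac{1}{b{\left(F{\left(m{\left(-1 \right)},P{\left(-2 \right)} \right)},t \right)}} = \frac{1}{\frac{332}{7} - - \frac{442}{7} + \frac{\left(-1\right)^{2}}{7}} = \frac{1}{\frac{332}{7} + \frac{442}{7} + \frac{1}{7} \cdot 1} = \frac{1}{\frac{332}{7} + \frac{442}{7} + \frac{1}{7}} = \frac{1}{\frac{775}{7}} = \frac{7}{775}$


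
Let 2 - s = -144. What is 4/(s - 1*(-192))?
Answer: 2/169 ≈ 0.011834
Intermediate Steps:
s = 146 (s = 2 - 1*(-144) = 2 + 144 = 146)
4/(s - 1*(-192)) = 4/(146 - 1*(-192)) = 4/(146 + 192) = 4/338 = (1/338)*4 = 2/169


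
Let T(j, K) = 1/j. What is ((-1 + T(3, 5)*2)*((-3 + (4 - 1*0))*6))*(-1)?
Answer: 2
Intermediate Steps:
((-1 + T(3, 5)*2)*((-3 + (4 - 1*0))*6))*(-1) = ((-1 + 2/3)*((-3 + (4 - 1*0))*6))*(-1) = ((-1 + (⅓)*2)*((-3 + (4 + 0))*6))*(-1) = ((-1 + ⅔)*((-3 + 4)*6))*(-1) = -6/3*(-1) = -⅓*6*(-1) = -2*(-1) = 2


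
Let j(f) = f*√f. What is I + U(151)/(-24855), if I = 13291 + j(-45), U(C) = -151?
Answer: 330347956/24855 - 135*I*√5 ≈ 13291.0 - 301.87*I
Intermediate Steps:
j(f) = f^(3/2)
I = 13291 - 135*I*√5 (I = 13291 + (-45)^(3/2) = 13291 - 135*I*√5 ≈ 13291.0 - 301.87*I)
I + U(151)/(-24855) = (13291 - 135*I*√5) - 151/(-24855) = (13291 - 135*I*√5) - 151*(-1/24855) = (13291 - 135*I*√5) + 151/24855 = 330347956/24855 - 135*I*√5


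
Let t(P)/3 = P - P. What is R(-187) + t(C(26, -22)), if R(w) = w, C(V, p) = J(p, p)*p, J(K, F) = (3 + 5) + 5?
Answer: -187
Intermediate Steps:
J(K, F) = 13 (J(K, F) = 8 + 5 = 13)
C(V, p) = 13*p
t(P) = 0 (t(P) = 3*(P - P) = 3*0 = 0)
R(-187) + t(C(26, -22)) = -187 + 0 = -187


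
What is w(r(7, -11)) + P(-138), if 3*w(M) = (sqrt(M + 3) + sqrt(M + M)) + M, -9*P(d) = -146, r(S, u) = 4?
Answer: 158/9 + sqrt(7)/3 + 2*sqrt(2)/3 ≈ 19.380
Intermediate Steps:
P(d) = 146/9 (P(d) = -1/9*(-146) = 146/9)
w(M) = M/3 + sqrt(3 + M)/3 + sqrt(2)*sqrt(M)/3 (w(M) = ((sqrt(M + 3) + sqrt(M + M)) + M)/3 = ((sqrt(3 + M) + sqrt(2*M)) + M)/3 = ((sqrt(3 + M) + sqrt(2)*sqrt(M)) + M)/3 = (M + sqrt(3 + M) + sqrt(2)*sqrt(M))/3 = M/3 + sqrt(3 + M)/3 + sqrt(2)*sqrt(M)/3)
w(r(7, -11)) + P(-138) = ((1/3)*4 + sqrt(3 + 4)/3 + sqrt(2)*sqrt(4)/3) + 146/9 = (4/3 + sqrt(7)/3 + (1/3)*sqrt(2)*2) + 146/9 = (4/3 + sqrt(7)/3 + 2*sqrt(2)/3) + 146/9 = 158/9 + sqrt(7)/3 + 2*sqrt(2)/3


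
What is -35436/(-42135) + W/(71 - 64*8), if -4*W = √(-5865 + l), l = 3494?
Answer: 11812/14045 + I*√2371/1764 ≈ 0.84101 + 0.027604*I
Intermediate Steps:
W = -I*√2371/4 (W = -√(-5865 + 3494)/4 = -I*√2371/4 ≈ -12.173*I)
-35436/(-42135) + W/(71 - 64*8) = -35436/(-42135) + (-I*√2371/4)/(71 - 64*8) = -35436*(-1/42135) + (-I*√2371/4)/(71 - 512) = 11812/14045 - I*√2371/4/(-441) = 11812/14045 - I*√2371/4*(-1/441) = 11812/14045 + I*√2371/1764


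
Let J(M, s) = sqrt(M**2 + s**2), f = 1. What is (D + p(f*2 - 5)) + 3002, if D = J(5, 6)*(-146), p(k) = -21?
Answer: 2981 - 146*sqrt(61) ≈ 1840.7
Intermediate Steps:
D = -146*sqrt(61) (D = sqrt(5**2 + 6**2)*(-146) = sqrt(25 + 36)*(-146) = sqrt(61)*(-146) = -146*sqrt(61) ≈ -1140.3)
(D + p(f*2 - 5)) + 3002 = (-146*sqrt(61) - 21) + 3002 = (-21 - 146*sqrt(61)) + 3002 = 2981 - 146*sqrt(61)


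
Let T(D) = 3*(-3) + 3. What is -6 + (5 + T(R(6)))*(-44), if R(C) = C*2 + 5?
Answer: 38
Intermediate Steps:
R(C) = 5 + 2*C (R(C) = 2*C + 5 = 5 + 2*C)
T(D) = -6 (T(D) = -9 + 3 = -6)
-6 + (5 + T(R(6)))*(-44) = -6 + (5 - 6)*(-44) = -6 - 1*(-44) = -6 + 44 = 38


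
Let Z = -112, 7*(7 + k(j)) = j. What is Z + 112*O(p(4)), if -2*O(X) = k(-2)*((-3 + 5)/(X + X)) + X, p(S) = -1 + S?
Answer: -144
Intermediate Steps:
k(j) = -7 + j/7
O(X) = -X/2 + 51/(14*X) (O(X) = -((-7 + (⅐)*(-2))*((-3 + 5)/(X + X)) + X)/2 = -((-7 - 2/7)*(2/((2*X))) + X)/2 = -(-102*1/(2*X)/7 + X)/2 = -(-51/(7*X) + X)/2 = -(X - 51/(7*X))/2 = -X/2 + 51/(14*X))
Z + 112*O(p(4)) = -112 + 112*(-(-1 + 4)/2 + 51/(14*(-1 + 4))) = -112 + 112*(-½*3 + (51/14)/3) = -112 + 112*(-3/2 + (51/14)*(⅓)) = -112 + 112*(-3/2 + 17/14) = -112 + 112*(-2/7) = -112 - 32 = -144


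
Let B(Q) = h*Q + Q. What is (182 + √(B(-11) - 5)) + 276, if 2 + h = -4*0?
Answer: 458 + √6 ≈ 460.45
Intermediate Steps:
h = -2 (h = -2 - 4*0 = -2 + 0 = -2)
B(Q) = -Q (B(Q) = -2*Q + Q = -Q)
(182 + √(B(-11) - 5)) + 276 = (182 + √(-1*(-11) - 5)) + 276 = (182 + √(11 - 5)) + 276 = (182 + √6) + 276 = 458 + √6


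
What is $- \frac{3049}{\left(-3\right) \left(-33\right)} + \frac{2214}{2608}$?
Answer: $- \frac{3866303}{129096} \approx -29.949$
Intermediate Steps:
$- \frac{3049}{\left(-3\right) \left(-33\right)} + \frac{2214}{2608} = - \frac{3049}{99} + 2214 \cdot \frac{1}{2608} = \left(-3049\right) \frac{1}{99} + \frac{1107}{1304} = - \frac{3049}{99} + \frac{1107}{1304} = - \frac{3866303}{129096}$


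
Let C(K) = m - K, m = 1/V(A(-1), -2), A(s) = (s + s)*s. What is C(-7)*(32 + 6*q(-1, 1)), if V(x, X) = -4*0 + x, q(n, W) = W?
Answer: 285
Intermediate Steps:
A(s) = 2*s² (A(s) = (2*s)*s = 2*s²)
V(x, X) = x (V(x, X) = 0 + x = x)
m = ½ (m = 1/(2*(-1)²) = 1/(2*1) = 1/2 = 1*(½) = ½ ≈ 0.50000)
C(K) = ½ - K
C(-7)*(32 + 6*q(-1, 1)) = (½ - 1*(-7))*(32 + 6*1) = (½ + 7)*(32 + 6) = (15/2)*38 = 285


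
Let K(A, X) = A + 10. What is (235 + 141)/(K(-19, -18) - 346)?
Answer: -376/355 ≈ -1.0592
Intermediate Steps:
K(A, X) = 10 + A
(235 + 141)/(K(-19, -18) - 346) = (235 + 141)/((10 - 19) - 346) = 376/(-9 - 346) = 376/(-355) = 376*(-1/355) = -376/355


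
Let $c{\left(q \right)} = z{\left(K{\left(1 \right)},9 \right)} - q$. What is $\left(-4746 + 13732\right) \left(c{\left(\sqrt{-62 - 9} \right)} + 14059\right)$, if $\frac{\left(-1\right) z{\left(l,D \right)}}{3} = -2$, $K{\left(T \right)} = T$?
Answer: $126388090 - 8986 i \sqrt{71} \approx 1.2639 \cdot 10^{8} - 75717.0 i$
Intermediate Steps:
$z{\left(l,D \right)} = 6$ ($z{\left(l,D \right)} = \left(-3\right) \left(-2\right) = 6$)
$c{\left(q \right)} = 6 - q$
$\left(-4746 + 13732\right) \left(c{\left(\sqrt{-62 - 9} \right)} + 14059\right) = \left(-4746 + 13732\right) \left(\left(6 - \sqrt{-62 - 9}\right) + 14059\right) = 8986 \left(\left(6 - \sqrt{-71}\right) + 14059\right) = 8986 \left(\left(6 - i \sqrt{71}\right) + 14059\right) = 8986 \left(14065 - i \sqrt{71}\right) = 126388090 - 8986 i \sqrt{71}$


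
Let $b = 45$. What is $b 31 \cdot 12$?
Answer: $16740$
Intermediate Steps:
$b 31 \cdot 12 = 45 \cdot 31 \cdot 12 = 1395 \cdot 12 = 16740$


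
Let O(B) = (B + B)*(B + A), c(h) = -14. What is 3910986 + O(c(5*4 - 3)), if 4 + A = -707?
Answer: 3931286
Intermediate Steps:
A = -711 (A = -4 - 707 = -711)
O(B) = 2*B*(-711 + B) (O(B) = (B + B)*(B - 711) = (2*B)*(-711 + B) = 2*B*(-711 + B))
3910986 + O(c(5*4 - 3)) = 3910986 + 2*(-14)*(-711 - 14) = 3910986 + 2*(-14)*(-725) = 3910986 + 20300 = 3931286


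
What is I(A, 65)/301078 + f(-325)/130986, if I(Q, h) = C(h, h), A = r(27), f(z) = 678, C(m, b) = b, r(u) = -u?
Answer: 35440829/6572833818 ≈ 0.0053920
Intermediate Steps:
A = -27 (A = -1*27 = -27)
I(Q, h) = h
I(A, 65)/301078 + f(-325)/130986 = 65/301078 + 678/130986 = 65*(1/301078) + 678*(1/130986) = 65/301078 + 113/21831 = 35440829/6572833818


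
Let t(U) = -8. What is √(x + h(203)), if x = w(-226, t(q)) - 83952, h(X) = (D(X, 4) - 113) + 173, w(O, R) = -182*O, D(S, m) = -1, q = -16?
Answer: I*√42761 ≈ 206.79*I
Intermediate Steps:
h(X) = 59 (h(X) = (-1 - 113) + 173 = -114 + 173 = 59)
x = -42820 (x = -182*(-226) - 83952 = 41132 - 83952 = -42820)
√(x + h(203)) = √(-42820 + 59) = √(-42761) = I*√42761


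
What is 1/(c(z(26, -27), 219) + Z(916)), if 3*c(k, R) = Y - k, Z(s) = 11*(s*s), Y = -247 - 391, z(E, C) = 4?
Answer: 1/9229402 ≈ 1.0835e-7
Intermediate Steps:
Y = -638
Z(s) = 11*s²
c(k, R) = -638/3 - k/3 (c(k, R) = (-638 - k)/3 = -638/3 - k/3)
1/(c(z(26, -27), 219) + Z(916)) = 1/((-638/3 - ⅓*4) + 11*916²) = 1/((-638/3 - 4/3) + 11*839056) = 1/(-214 + 9229616) = 1/9229402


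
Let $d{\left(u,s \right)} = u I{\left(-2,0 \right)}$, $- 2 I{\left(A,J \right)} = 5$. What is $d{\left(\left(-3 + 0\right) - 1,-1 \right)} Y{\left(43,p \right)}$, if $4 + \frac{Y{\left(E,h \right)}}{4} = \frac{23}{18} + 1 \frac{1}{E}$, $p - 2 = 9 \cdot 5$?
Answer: $- \frac{41780}{387} \approx -107.96$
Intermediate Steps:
$I{\left(A,J \right)} = - \frac{5}{2}$ ($I{\left(A,J \right)} = \left(- \frac{1}{2}\right) 5 = - \frac{5}{2}$)
$d{\left(u,s \right)} = - \frac{5 u}{2}$ ($d{\left(u,s \right)} = u \left(- \frac{5}{2}\right) = - \frac{5 u}{2}$)
$p = 47$ ($p = 2 + 9 \cdot 5 = 2 + 45 = 47$)
$Y{\left(E,h \right)} = - \frac{98}{9} + \frac{4}{E}$ ($Y{\left(E,h \right)} = -16 + 4 \left(\frac{23}{18} + 1 \frac{1}{E}\right) = -16 + 4 \left(23 \cdot \frac{1}{18} + \frac{1}{E}\right) = -16 + 4 \left(\frac{23}{18} + \frac{1}{E}\right) = -16 + \left(\frac{46}{9} + \frac{4}{E}\right) = - \frac{98}{9} + \frac{4}{E}$)
$d{\left(\left(-3 + 0\right) - 1,-1 \right)} Y{\left(43,p \right)} = - \frac{5 \left(\left(-3 + 0\right) - 1\right)}{2} \left(- \frac{98}{9} + \frac{4}{43}\right) = - \frac{5 \left(-3 - 1\right)}{2} \left(- \frac{98}{9} + 4 \cdot \frac{1}{43}\right) = \left(- \frac{5}{2}\right) \left(-4\right) \left(- \frac{98}{9} + \frac{4}{43}\right) = 10 \left(- \frac{4178}{387}\right) = - \frac{41780}{387}$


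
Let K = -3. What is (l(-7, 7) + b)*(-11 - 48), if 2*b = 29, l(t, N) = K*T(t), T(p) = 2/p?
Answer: -12685/14 ≈ -906.07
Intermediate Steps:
l(t, N) = -6/t
b = 29/2 (b = (½)*29 = 29/2 ≈ 14.500)
(l(-7, 7) + b)*(-11 - 48) = (-6/(-7) + 29/2)*(-11 - 48) = (-6*(-⅐) + 29/2)*(-59) = (6/7 + 29/2)*(-59) = (215/14)*(-59) = -12685/14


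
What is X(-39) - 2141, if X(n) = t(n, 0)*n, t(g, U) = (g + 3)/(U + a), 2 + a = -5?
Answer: -16391/7 ≈ -2341.6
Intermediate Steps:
a = -7 (a = -2 - 5 = -7)
t(g, U) = (3 + g)/(-7 + U) (t(g, U) = (g + 3)/(U - 7) = (3 + g)/(-7 + U))
X(n) = n*(-3/7 - n/7) (X(n) = ((3 + n)/(-7 + 0))*n = ((3 + n)/(-7))*n = (-(3 + n)/7)*n = (-3/7 - n/7)*n = n*(-3/7 - n/7))
X(-39) - 2141 = (⅐)*(-39)*(-3 - 1*(-39)) - 2141 = (⅐)*(-39)*(-3 + 39) - 2141 = (⅐)*(-39)*36 - 2141 = -1404/7 - 2141 = -16391/7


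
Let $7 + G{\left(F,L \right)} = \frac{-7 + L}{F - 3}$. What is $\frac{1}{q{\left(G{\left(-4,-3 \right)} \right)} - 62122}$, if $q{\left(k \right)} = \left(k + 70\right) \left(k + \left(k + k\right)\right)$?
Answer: $- \frac{49}{3096745} \approx -1.5823 \cdot 10^{-5}$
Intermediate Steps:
$G{\left(F,L \right)} = -7 + \frac{-7 + L}{-3 + F}$ ($G{\left(F,L \right)} = -7 + \frac{-7 + L}{F - 3} = -7 + \frac{-7 + L}{-3 + F}$)
$q{\left(k \right)} = 3 k \left(70 + k\right)$ ($q{\left(k \right)} = \left(70 + k\right) \left(k + 2 k\right) = \left(70 + k\right) 3 k = 3 k \left(70 + k\right)$)
$\frac{1}{q{\left(G{\left(-4,-3 \right)} \right)} - 62122} = \frac{1}{3 \frac{14 - 3 - -28}{-3 - 4} \left(70 + \frac{14 - 3 - -28}{-3 - 4}\right) - 62122} = \frac{1}{3 \frac{14 - 3 + 28}{-7} \left(70 + \frac{14 - 3 + 28}{-7}\right) - 62122} = \frac{1}{3 \left(\left(- \frac{1}{7}\right) 39\right) \left(70 - \frac{39}{7}\right) - 62122} = \frac{1}{3 \left(- \frac{39}{7}\right) \left(70 - \frac{39}{7}\right) - 62122} = \frac{1}{3 \left(- \frac{39}{7}\right) \frac{451}{7} - 62122} = \frac{1}{- \frac{52767}{49} - 62122} = \frac{1}{- \frac{3096745}{49}} = - \frac{49}{3096745}$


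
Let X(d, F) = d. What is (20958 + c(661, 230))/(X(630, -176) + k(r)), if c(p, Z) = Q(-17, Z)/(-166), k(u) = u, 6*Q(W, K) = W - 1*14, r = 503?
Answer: 20874199/1128468 ≈ 18.498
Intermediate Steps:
Q(W, K) = -7/3 + W/6 (Q(W, K) = (W - 1*14)/6 = (W - 14)/6 = (-14 + W)/6 = -7/3 + W/6)
c(p, Z) = 31/996 (c(p, Z) = (-7/3 + (⅙)*(-17))/(-166) = (-7/3 - 17/6)*(-1/166) = -31/6*(-1/166) = 31/996)
(20958 + c(661, 230))/(X(630, -176) + k(r)) = (20958 + 31/996)/(630 + 503) = (20874199/996)/1133 = (20874199/996)*(1/1133) = 20874199/1128468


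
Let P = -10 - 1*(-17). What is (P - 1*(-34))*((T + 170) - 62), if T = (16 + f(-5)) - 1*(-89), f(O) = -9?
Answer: 8364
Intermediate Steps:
P = 7 (P = -10 + 17 = 7)
T = 96 (T = (16 - 9) - 1*(-89) = 7 + 89 = 96)
(P - 1*(-34))*((T + 170) - 62) = (7 - 1*(-34))*((96 + 170) - 62) = (7 + 34)*(266 - 62) = 41*204 = 8364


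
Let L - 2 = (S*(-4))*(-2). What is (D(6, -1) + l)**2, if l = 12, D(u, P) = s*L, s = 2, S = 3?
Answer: 4096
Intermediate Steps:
L = 26 (L = 2 + (3*(-4))*(-2) = 2 - 12*(-2) = 2 + 24 = 26)
D(u, P) = 52 (D(u, P) = 2*26 = 52)
(D(6, -1) + l)**2 = (52 + 12)**2 = 64**2 = 4096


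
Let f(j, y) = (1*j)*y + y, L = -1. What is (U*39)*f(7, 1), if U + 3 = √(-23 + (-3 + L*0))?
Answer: -936 + 312*I*√26 ≈ -936.0 + 1590.9*I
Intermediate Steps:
f(j, y) = y + j*y (f(j, y) = j*y + y = y + j*y)
U = -3 + I*√26 (U = -3 + √(-23 + (-3 - 1*0)) = -3 + √(-23 + (-3 + 0)) = -3 + √(-23 - 3) = -3 + √(-26) = -3 + I*√26 ≈ -3.0 + 5.099*I)
(U*39)*f(7, 1) = ((-3 + I*√26)*39)*(1*(1 + 7)) = (-117 + 39*I*√26)*(1*8) = (-117 + 39*I*√26)*8 = -936 + 312*I*√26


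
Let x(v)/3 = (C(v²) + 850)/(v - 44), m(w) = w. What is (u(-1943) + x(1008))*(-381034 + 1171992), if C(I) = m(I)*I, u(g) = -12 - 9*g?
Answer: 612433836849389751/241 ≈ 2.5412e+15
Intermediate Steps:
C(I) = I² (C(I) = I*I = I²)
x(v) = 3*(850 + v⁴)/(-44 + v) (x(v) = 3*(((v²)² + 850)/(v - 44)) = 3*((v⁴ + 850)/(-44 + v)) = 3*((850 + v⁴)/(-44 + v)) = 3*(850 + v⁴)/(-44 + v))
(u(-1943) + x(1008))*(-381034 + 1171992) = ((-12 - 9*(-1943)) + 3*(850 + 1008⁴)/(-44 + 1008))*(-381034 + 1171992) = ((-12 + 17487) + 3*(850 + 1032386052096)/964)*790958 = (17475 + 3*(1/964)*1032386052946)*790958 = (17475 + 1548579079419/482)*790958 = (1548587502369/482)*790958 = 612433836849389751/241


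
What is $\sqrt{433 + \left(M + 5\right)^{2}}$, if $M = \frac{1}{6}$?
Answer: $\frac{\sqrt{16549}}{6} \approx 21.44$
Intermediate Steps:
$M = \frac{1}{6} \approx 0.16667$
$\sqrt{433 + \left(M + 5\right)^{2}} = \sqrt{433 + \left(\frac{1}{6} + 5\right)^{2}} = \sqrt{433 + \left(\frac{31}{6}\right)^{2}} = \sqrt{433 + \frac{961}{36}} = \sqrt{\frac{16549}{36}} = \frac{\sqrt{16549}}{6}$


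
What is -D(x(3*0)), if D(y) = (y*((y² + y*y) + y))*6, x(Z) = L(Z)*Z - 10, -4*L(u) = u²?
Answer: 11400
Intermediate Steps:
L(u) = -u²/4
x(Z) = -10 - Z³/4 (x(Z) = (-Z²/4)*Z - 10 = -Z³/4 - 10 = -10 - Z³/4)
D(y) = 6*y*(y + 2*y²) (D(y) = (y*((y² + y²) + y))*6 = (y*(2*y² + y))*6 = (y*(y + 2*y²))*6 = 6*y*(y + 2*y²))
-D(x(3*0)) = -(-10 - (3*0)³/4)²*(6 + 12*(-10 - (3*0)³/4)) = -(-10 - ¼*0³)²*(6 + 12*(-10 - ¼*0³)) = -(-10 - ¼*0)²*(6 + 12*(-10 - ¼*0)) = -(-10 + 0)²*(6 + 12*(-10 + 0)) = -(-10)²*(6 + 12*(-10)) = -100*(6 - 120) = -100*(-114) = -1*(-11400) = 11400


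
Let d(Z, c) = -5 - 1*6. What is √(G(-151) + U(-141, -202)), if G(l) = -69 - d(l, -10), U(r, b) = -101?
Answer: I*√159 ≈ 12.61*I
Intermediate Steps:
d(Z, c) = -11 (d(Z, c) = -5 - 6 = -11)
G(l) = -58 (G(l) = -69 - 1*(-11) = -69 + 11 = -58)
√(G(-151) + U(-141, -202)) = √(-58 - 101) = √(-159) = I*√159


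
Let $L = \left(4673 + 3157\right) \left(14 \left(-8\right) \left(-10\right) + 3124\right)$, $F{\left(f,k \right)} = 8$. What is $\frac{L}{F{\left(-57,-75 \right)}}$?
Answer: $4153815$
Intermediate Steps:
$L = 33230520$ ($L = 7830 \left(\left(-112\right) \left(-10\right) + 3124\right) = 7830 \left(1120 + 3124\right) = 7830 \cdot 4244 = 33230520$)
$\frac{L}{F{\left(-57,-75 \right)}} = \frac{33230520}{8} = 33230520 \cdot \frac{1}{8} = 4153815$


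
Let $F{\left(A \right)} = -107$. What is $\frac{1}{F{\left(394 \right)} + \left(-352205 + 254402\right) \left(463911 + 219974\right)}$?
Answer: $- \frac{1}{66886004762} \approx -1.4951 \cdot 10^{-11}$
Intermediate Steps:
$\frac{1}{F{\left(394 \right)} + \left(-352205 + 254402\right) \left(463911 + 219974\right)} = \frac{1}{-107 + \left(-352205 + 254402\right) \left(463911 + 219974\right)} = \frac{1}{-107 - 66886004655} = \frac{1}{-66886004762} = - \frac{1}{66886004762}$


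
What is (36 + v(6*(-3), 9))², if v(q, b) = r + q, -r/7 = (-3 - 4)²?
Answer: 105625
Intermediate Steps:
r = -343 (r = -7*(-3 - 4)² = -7*(-7)² = -7*49 = -343)
v(q, b) = -343 + q
(36 + v(6*(-3), 9))² = (36 + (-343 + 6*(-3)))² = (36 + (-343 - 18))² = (36 - 361)² = (-325)² = 105625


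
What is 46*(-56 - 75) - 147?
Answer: -6173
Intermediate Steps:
46*(-56 - 75) - 147 = 46*(-131) - 147 = -6026 - 147 = -6173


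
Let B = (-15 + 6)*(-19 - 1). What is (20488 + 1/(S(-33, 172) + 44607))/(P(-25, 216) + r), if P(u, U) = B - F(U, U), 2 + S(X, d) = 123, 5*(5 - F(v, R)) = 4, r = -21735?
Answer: -4581936325/4821499488 ≈ -0.95031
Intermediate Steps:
B = 180 (B = -9*(-20) = 180)
F(v, R) = 21/5 (F(v, R) = 5 - ⅕*4 = 5 - ⅘ = 21/5)
S(X, d) = 121 (S(X, d) = -2 + 123 = 121)
P(u, U) = 879/5 (P(u, U) = 180 - 1*21/5 = 180 - 21/5 = 879/5)
(20488 + 1/(S(-33, 172) + 44607))/(P(-25, 216) + r) = (20488 + 1/(121 + 44607))/(879/5 - 21735) = (20488 + 1/44728)/(-107796/5) = (20488 + 1/44728)*(-5/107796) = (916387265/44728)*(-5/107796) = -4581936325/4821499488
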